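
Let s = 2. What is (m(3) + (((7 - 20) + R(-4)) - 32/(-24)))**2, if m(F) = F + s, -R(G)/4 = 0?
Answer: 400/9 ≈ 44.444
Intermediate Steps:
R(G) = 0 (R(G) = -4*0 = 0)
m(F) = 2 + F (m(F) = F + 2 = 2 + F)
(m(3) + (((7 - 20) + R(-4)) - 32/(-24)))**2 = ((2 + 3) + (((7 - 20) + 0) - 32/(-24)))**2 = (5 + ((-13 + 0) - 32*(-1)/24))**2 = (5 + (-13 - 1*(-4/3)))**2 = (5 + (-13 + 4/3))**2 = (5 - 35/3)**2 = (-20/3)**2 = 400/9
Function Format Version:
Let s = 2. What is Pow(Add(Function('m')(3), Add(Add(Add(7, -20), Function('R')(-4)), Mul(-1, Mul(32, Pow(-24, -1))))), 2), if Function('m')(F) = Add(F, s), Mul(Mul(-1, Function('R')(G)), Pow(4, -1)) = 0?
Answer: Rational(400, 9) ≈ 44.444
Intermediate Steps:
Function('R')(G) = 0 (Function('R')(G) = Mul(-4, 0) = 0)
Function('m')(F) = Add(2, F) (Function('m')(F) = Add(F, 2) = Add(2, F))
Pow(Add(Function('m')(3), Add(Add(Add(7, -20), Function('R')(-4)), Mul(-1, Mul(32, Pow(-24, -1))))), 2) = Pow(Add(Add(2, 3), Add(Add(Add(7, -20), 0), Mul(-1, Mul(32, Pow(-24, -1))))), 2) = Pow(Add(5, Add(Add(-13, 0), Mul(-1, Mul(32, Rational(-1, 24))))), 2) = Pow(Add(5, Add(-13, Mul(-1, Rational(-4, 3)))), 2) = Pow(Add(5, Add(-13, Rational(4, 3))), 2) = Pow(Add(5, Rational(-35, 3)), 2) = Pow(Rational(-20, 3), 2) = Rational(400, 9)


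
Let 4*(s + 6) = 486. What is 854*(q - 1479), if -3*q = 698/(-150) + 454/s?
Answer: -1041859748/825 ≈ -1.2629e+6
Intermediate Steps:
s = 231/2 (s = -6 + (¼)*486 = -6 + 243/2 = 231/2 ≈ 115.50)
q = 1391/5775 (q = -(698/(-150) + 454/(231/2))/3 = -(698*(-1/150) + 454*(2/231))/3 = -(-349/75 + 908/231)/3 = -⅓*(-1391/1925) = 1391/5775 ≈ 0.24087)
854*(q - 1479) = 854*(1391/5775 - 1479) = 854*(-8539834/5775) = -1041859748/825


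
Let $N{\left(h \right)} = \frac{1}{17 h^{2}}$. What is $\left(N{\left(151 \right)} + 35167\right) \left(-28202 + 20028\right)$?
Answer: $- \frac{111422467224960}{387617} \approx -2.8746 \cdot 10^{8}$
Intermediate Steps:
$N{\left(h \right)} = \frac{1}{17 h^{2}}$
$\left(N{\left(151 \right)} + 35167\right) \left(-28202 + 20028\right) = \left(\frac{1}{17 \cdot 22801} + 35167\right) \left(-28202 + 20028\right) = \left(\frac{1}{17} \cdot \frac{1}{22801} + 35167\right) \left(-8174\right) = \left(\frac{1}{387617} + 35167\right) \left(-8174\right) = \frac{13631327040}{387617} \left(-8174\right) = - \frac{111422467224960}{387617}$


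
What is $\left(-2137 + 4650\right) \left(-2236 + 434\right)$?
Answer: $-4528426$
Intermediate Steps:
$\left(-2137 + 4650\right) \left(-2236 + 434\right) = 2513 \left(-1802\right) = -4528426$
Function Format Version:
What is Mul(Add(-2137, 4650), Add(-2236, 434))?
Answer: -4528426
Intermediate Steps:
Mul(Add(-2137, 4650), Add(-2236, 434)) = Mul(2513, -1802) = -4528426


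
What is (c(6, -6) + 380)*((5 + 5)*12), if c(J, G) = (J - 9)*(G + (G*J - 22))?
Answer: 68640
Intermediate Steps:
c(J, G) = (-9 + J)*(-22 + G + G*J) (c(J, G) = (-9 + J)*(G + (-22 + G*J)) = (-9 + J)*(-22 + G + G*J))
(c(6, -6) + 380)*((5 + 5)*12) = ((198 - 22*6 - 9*(-6) - 6*6² - 8*(-6)*6) + 380)*((5 + 5)*12) = ((198 - 132 + 54 - 6*36 + 288) + 380)*(10*12) = ((198 - 132 + 54 - 216 + 288) + 380)*120 = (192 + 380)*120 = 572*120 = 68640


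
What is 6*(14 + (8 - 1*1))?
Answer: 126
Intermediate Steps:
6*(14 + (8 - 1*1)) = 6*(14 + (8 - 1)) = 6*(14 + 7) = 6*21 = 126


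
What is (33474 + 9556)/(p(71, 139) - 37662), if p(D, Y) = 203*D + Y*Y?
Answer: -21515/1964 ≈ -10.955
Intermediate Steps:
p(D, Y) = Y² + 203*D (p(D, Y) = 203*D + Y² = Y² + 203*D)
(33474 + 9556)/(p(71, 139) - 37662) = (33474 + 9556)/((139² + 203*71) - 37662) = 43030/((19321 + 14413) - 37662) = 43030/(33734 - 37662) = 43030/(-3928) = 43030*(-1/3928) = -21515/1964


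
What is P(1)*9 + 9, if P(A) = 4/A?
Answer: 45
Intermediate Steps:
P(1)*9 + 9 = (4/1)*9 + 9 = (4*1)*9 + 9 = 4*9 + 9 = 36 + 9 = 45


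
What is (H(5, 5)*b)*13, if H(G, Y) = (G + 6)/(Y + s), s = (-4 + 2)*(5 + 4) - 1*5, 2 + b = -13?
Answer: 715/6 ≈ 119.17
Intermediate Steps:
b = -15 (b = -2 - 13 = -15)
s = -23 (s = -2*9 - 5 = -18 - 5 = -23)
H(G, Y) = (6 + G)/(-23 + Y) (H(G, Y) = (G + 6)/(Y - 23) = (6 + G)/(-23 + Y))
(H(5, 5)*b)*13 = (((6 + 5)/(-23 + 5))*(-15))*13 = ((11/(-18))*(-15))*13 = (-1/18*11*(-15))*13 = -11/18*(-15)*13 = (55/6)*13 = 715/6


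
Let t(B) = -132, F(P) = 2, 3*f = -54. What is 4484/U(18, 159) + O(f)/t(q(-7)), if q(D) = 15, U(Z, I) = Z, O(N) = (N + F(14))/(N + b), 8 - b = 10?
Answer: 123307/495 ≈ 249.10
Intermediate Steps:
f = -18 (f = (⅓)*(-54) = -18)
b = -2 (b = 8 - 1*10 = 8 - 10 = -2)
O(N) = (2 + N)/(-2 + N) (O(N) = (N + 2)/(N - 2) = (2 + N)/(-2 + N))
4484/U(18, 159) + O(f)/t(q(-7)) = 4484/18 + ((2 - 18)/(-2 - 18))/(-132) = 4484*(1/18) + (-16/(-20))*(-1/132) = 2242/9 - 1/20*(-16)*(-1/132) = 2242/9 + (⅘)*(-1/132) = 2242/9 - 1/165 = 123307/495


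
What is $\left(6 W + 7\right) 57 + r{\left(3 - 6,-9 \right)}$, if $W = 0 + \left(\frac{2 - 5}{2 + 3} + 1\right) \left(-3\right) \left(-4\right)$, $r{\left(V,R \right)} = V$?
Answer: $\frac{10188}{5} \approx 2037.6$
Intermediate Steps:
$W = \frac{24}{5}$ ($W = 0 + \left(- \frac{3}{5} + 1\right) \left(-3\right) \left(-4\right) = 0 + \frac{2}{5} \left(-3\right) \left(-4\right) = 0 - - \frac{24}{5} = 0 + \frac{24}{5} = \frac{24}{5} \approx 4.8$)
$\left(6 W + 7\right) 57 + r{\left(3 - 6,-9 \right)} = \left(6 \cdot \frac{24}{5} + 7\right) 57 + \left(3 - 6\right) = \left(\frac{144}{5} + 7\right) 57 + \left(3 - 6\right) = \frac{179}{5} \cdot 57 - 3 = \frac{10203}{5} - 3 = \frac{10188}{5}$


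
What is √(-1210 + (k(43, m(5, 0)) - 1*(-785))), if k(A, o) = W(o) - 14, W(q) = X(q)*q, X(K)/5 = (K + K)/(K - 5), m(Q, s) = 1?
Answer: I*√1766/2 ≈ 21.012*I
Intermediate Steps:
X(K) = 10*K/(-5 + K) (X(K) = 5*((K + K)/(K - 5)) = 5*((2*K)/(-5 + K)) = 5*(2*K/(-5 + K)) = 10*K/(-5 + K))
W(q) = 10*q²/(-5 + q) (W(q) = (10*q/(-5 + q))*q = 10*q²/(-5 + q))
k(A, o) = -14 + 10*o²/(-5 + o) (k(A, o) = 10*o²/(-5 + o) - 14 = -14 + 10*o²/(-5 + o))
√(-1210 + (k(43, m(5, 0)) - 1*(-785))) = √(-1210 + (2*(35 - 7*1 + 5*1²)/(-5 + 1) - 1*(-785))) = √(-1210 + (2*(35 - 7 + 5*1)/(-4) + 785)) = √(-1210 + (2*(-¼)*(35 - 7 + 5) + 785)) = √(-1210 + (2*(-¼)*33 + 785)) = √(-1210 + (-33/2 + 785)) = √(-1210 + 1537/2) = √(-883/2) = I*√1766/2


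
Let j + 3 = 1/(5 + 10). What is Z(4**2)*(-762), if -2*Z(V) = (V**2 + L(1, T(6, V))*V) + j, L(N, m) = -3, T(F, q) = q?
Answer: 390652/5 ≈ 78130.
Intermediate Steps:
j = -44/15 (j = -3 + 1/(5 + 10) = -3 + 1/15 = -44/15 ≈ -2.9333)
Z(V) = 22/15 - V**2/2 + 3*V/2 (Z(V) = -((V**2 - 3*V) - 44/15)/2 = -(-44/15 + V**2 - 3*V)/2 = 22/15 - V**2/2 + 3*V/2)
Z(4**2)*(-762) = (22/15 - (4**2)**2/2 + (3/2)*4**2)*(-762) = (22/15 - 1/2*16**2 + (3/2)*16)*(-762) = (22/15 - 1/2*256 + 24)*(-762) = (22/15 - 128 + 24)*(-762) = -1538/15*(-762) = 390652/5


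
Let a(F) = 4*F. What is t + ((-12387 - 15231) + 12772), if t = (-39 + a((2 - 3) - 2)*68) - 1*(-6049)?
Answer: -9652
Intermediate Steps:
t = 5194 (t = (-39 + (4*((2 - 3) - 2))*68) - 1*(-6049) = (-39 + (4*(-1 - 2))*68) + 6049 = (-39 + (4*(-3))*68) + 6049 = (-39 - 12*68) + 6049 = (-39 - 816) + 6049 = -855 + 6049 = 5194)
t + ((-12387 - 15231) + 12772) = 5194 + ((-12387 - 15231) + 12772) = 5194 + (-27618 + 12772) = 5194 - 14846 = -9652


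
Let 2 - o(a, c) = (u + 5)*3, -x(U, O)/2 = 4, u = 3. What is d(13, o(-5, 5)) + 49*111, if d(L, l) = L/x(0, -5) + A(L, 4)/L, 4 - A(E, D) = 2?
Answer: 565503/104 ≈ 5437.5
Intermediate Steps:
x(U, O) = -8 (x(U, O) = -2*4 = -8)
A(E, D) = 2 (A(E, D) = 4 - 1*2 = 4 - 2 = 2)
o(a, c) = -22 (o(a, c) = 2 - (3 + 5)*3 = 2 - 8*3 = 2 - 1*24 = 2 - 24 = -22)
d(L, l) = 2/L - L/8 (d(L, l) = L/(-8) + 2/L = L*(-1/8) + 2/L = -L/8 + 2/L = 2/L - L/8)
d(13, o(-5, 5)) + 49*111 = (2/13 - 1/8*13) + 49*111 = (2*(1/13) - 13/8) + 5439 = (2/13 - 13/8) + 5439 = -153/104 + 5439 = 565503/104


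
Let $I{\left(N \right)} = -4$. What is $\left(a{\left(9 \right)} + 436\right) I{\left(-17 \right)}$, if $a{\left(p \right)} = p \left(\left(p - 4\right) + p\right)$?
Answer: $-2248$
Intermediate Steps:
$a{\left(p \right)} = p \left(-4 + 2 p\right)$ ($a{\left(p \right)} = p \left(\left(-4 + p\right) + p\right) = p \left(-4 + 2 p\right)$)
$\left(a{\left(9 \right)} + 436\right) I{\left(-17 \right)} = \left(2 \cdot 9 \left(-2 + 9\right) + 436\right) \left(-4\right) = \left(2 \cdot 9 \cdot 7 + 436\right) \left(-4\right) = \left(126 + 436\right) \left(-4\right) = 562 \left(-4\right) = -2248$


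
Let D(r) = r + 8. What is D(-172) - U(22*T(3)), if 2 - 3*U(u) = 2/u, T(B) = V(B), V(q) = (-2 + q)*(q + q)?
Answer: -32603/198 ≈ -164.66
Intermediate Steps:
D(r) = 8 + r
V(q) = 2*q*(-2 + q) (V(q) = (-2 + q)*(2*q) = 2*q*(-2 + q))
T(B) = 2*B*(-2 + B)
U(u) = ⅔ - 2/(3*u)
D(-172) - U(22*T(3)) = (8 - 172) - 2*(-1 + 22*(2*3*(-2 + 3)))/(3*(22*(2*3*(-2 + 3)))) = -164 - 2*(-1 + 22*(2*3*1))/(3*(22*(2*3*1))) = -164 - 2*(-1 + 22*6)/(3*(22*6)) = -164 - 2*(-1 + 132)/(3*132) = -164 - 2*131/(3*132) = -164 - 1*131/198 = -164 - 131/198 = -32603/198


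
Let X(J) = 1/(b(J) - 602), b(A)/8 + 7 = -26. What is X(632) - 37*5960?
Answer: -190970321/866 ≈ -2.2052e+5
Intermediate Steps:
b(A) = -264 (b(A) = -56 + 8*(-26) = -56 - 208 = -264)
X(J) = -1/866 (X(J) = 1/(-264 - 602) = 1/(-866) = -1/866)
X(632) - 37*5960 = -1/866 - 37*5960 = -1/866 - 220520 = -190970321/866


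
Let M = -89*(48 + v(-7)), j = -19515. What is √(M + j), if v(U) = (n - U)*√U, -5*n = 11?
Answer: √(-594675 - 10680*I*√7)/5 ≈ 3.6632 - 154.27*I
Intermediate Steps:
n = -11/5 (n = -⅕*11 = -11/5 ≈ -2.2000)
v(U) = √U*(-11/5 - U) (v(U) = (-11/5 - U)*√U = √U*(-11/5 - U))
M = -4272 - 2136*I*√7/5 (M = -89*(48 + √(-7)*(-11/5 - 1*(-7))) = -89*(48 + (I*√7)*(-11/5 + 7)) = -89*(48 + (I*√7)*(24/5)) = -89*(48 + 24*I*√7/5) = -4272 - 2136*I*√7/5 ≈ -4272.0 - 1130.3*I)
√(M + j) = √((-4272 - 2136*I*√7/5) - 19515) = √(-23787 - 2136*I*√7/5)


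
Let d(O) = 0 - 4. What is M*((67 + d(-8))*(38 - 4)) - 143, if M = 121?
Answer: 259039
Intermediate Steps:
d(O) = -4
M*((67 + d(-8))*(38 - 4)) - 143 = 121*((67 - 4)*(38 - 4)) - 143 = 121*(63*34) - 143 = 121*2142 - 143 = 259182 - 143 = 259039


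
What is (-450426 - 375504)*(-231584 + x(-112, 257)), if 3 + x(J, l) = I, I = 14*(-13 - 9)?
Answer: 191529037350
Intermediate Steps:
I = -308 (I = 14*(-22) = -308)
x(J, l) = -311 (x(J, l) = -3 - 308 = -311)
(-450426 - 375504)*(-231584 + x(-112, 257)) = (-450426 - 375504)*(-231584 - 311) = -825930*(-231895) = 191529037350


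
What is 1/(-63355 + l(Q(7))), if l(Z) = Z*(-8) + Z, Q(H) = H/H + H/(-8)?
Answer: -8/506847 ≈ -1.5784e-5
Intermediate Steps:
Q(H) = 1 - H/8 (Q(H) = 1 + H*(-⅛) = 1 - H/8)
l(Z) = -7*Z (l(Z) = -8*Z + Z = -7*Z)
1/(-63355 + l(Q(7))) = 1/(-63355 - 7*(1 - ⅛*7)) = 1/(-63355 - 7*(1 - 7/8)) = 1/(-63355 - 7*⅛) = 1/(-63355 - 7/8) = 1/(-506847/8) = -8/506847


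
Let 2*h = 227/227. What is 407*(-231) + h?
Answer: -188033/2 ≈ -94017.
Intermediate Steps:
h = 1/2 (h = (227/227)/2 = (227*(1/227))/2 = (1/2)*1 = 1/2 ≈ 0.50000)
407*(-231) + h = 407*(-231) + 1/2 = -94017 + 1/2 = -188033/2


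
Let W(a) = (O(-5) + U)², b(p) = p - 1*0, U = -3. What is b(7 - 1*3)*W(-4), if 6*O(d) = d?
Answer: 529/9 ≈ 58.778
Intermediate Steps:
O(d) = d/6
b(p) = p (b(p) = p + 0 = p)
W(a) = 529/36 (W(a) = ((⅙)*(-5) - 3)² = (-⅚ - 3)² = (-23/6)² = 529/36)
b(7 - 1*3)*W(-4) = (7 - 1*3)*(529/36) = (7 - 3)*(529/36) = 4*(529/36) = 529/9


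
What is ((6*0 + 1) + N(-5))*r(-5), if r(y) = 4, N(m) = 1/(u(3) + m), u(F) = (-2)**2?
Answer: 0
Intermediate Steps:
u(F) = 4
N(m) = 1/(4 + m)
((6*0 + 1) + N(-5))*r(-5) = ((6*0 + 1) + 1/(4 - 5))*4 = ((0 + 1) + 1/(-1))*4 = (1 - 1)*4 = 0*4 = 0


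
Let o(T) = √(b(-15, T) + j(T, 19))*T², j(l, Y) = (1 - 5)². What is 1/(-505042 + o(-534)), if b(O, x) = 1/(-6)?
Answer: 252521/516201681778 + 23763*√570/516201681778 ≈ 1.5882e-6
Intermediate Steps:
j(l, Y) = 16 (j(l, Y) = (-4)² = 16)
b(O, x) = -⅙
o(T) = √570*T²/6 (o(T) = √(-⅙ + 16)*T² = √(95/6)*T² = (√570/6)*T² = √570*T²/6)
1/(-505042 + o(-534)) = 1/(-505042 + (⅙)*√570*(-534)²) = 1/(-505042 + (⅙)*√570*285156) = 1/(-505042 + 47526*√570)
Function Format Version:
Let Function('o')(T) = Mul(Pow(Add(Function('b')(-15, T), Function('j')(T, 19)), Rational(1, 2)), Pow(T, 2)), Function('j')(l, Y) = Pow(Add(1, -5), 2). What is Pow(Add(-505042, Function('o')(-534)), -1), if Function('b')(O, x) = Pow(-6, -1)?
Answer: Add(Rational(252521, 516201681778), Mul(Rational(23763, 516201681778), Pow(570, Rational(1, 2)))) ≈ 1.5882e-6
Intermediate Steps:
Function('j')(l, Y) = 16 (Function('j')(l, Y) = Pow(-4, 2) = 16)
Function('b')(O, x) = Rational(-1, 6)
Function('o')(T) = Mul(Rational(1, 6), Pow(570, Rational(1, 2)), Pow(T, 2)) (Function('o')(T) = Mul(Pow(Add(Rational(-1, 6), 16), Rational(1, 2)), Pow(T, 2)) = Mul(Pow(Rational(95, 6), Rational(1, 2)), Pow(T, 2)) = Mul(Mul(Rational(1, 6), Pow(570, Rational(1, 2))), Pow(T, 2)) = Mul(Rational(1, 6), Pow(570, Rational(1, 2)), Pow(T, 2)))
Pow(Add(-505042, Function('o')(-534)), -1) = Pow(Add(-505042, Mul(Rational(1, 6), Pow(570, Rational(1, 2)), Pow(-534, 2))), -1) = Pow(Add(-505042, Mul(Rational(1, 6), Pow(570, Rational(1, 2)), 285156)), -1) = Pow(Add(-505042, Mul(47526, Pow(570, Rational(1, 2)))), -1)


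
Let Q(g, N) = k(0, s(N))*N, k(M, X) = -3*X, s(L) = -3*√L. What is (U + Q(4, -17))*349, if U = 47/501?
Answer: 16403/501 - 53397*I*√17 ≈ 32.741 - 2.2016e+5*I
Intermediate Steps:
U = 47/501 (U = 47*(1/501) = 47/501 ≈ 0.093812)
Q(g, N) = 9*N^(3/2) (Q(g, N) = (-(-9)*√N)*N = (9*√N)*N = 9*N^(3/2))
(U + Q(4, -17))*349 = (47/501 + 9*(-17)^(3/2))*349 = (47/501 + 9*(-17*I*√17))*349 = (47/501 - 153*I*√17)*349 = 16403/501 - 53397*I*√17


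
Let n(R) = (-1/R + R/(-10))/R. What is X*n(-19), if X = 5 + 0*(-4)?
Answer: -371/722 ≈ -0.51385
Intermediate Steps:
X = 5 (X = 5 + 0 = 5)
n(R) = (-1/R - R/10)/R (n(R) = (-1/R + R*(-⅒))/R = (-1/R - R/10)/R)
X*n(-19) = 5*(-⅒ - 1/(-19)²) = 5*(-⅒ - 1*1/361) = 5*(-⅒ - 1/361) = 5*(-371/3610) = -371/722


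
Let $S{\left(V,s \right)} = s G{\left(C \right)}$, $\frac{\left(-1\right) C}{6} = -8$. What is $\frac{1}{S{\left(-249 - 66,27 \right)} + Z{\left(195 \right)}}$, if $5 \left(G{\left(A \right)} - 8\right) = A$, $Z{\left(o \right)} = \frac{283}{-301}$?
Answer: $\frac{1505}{713761} \approx 0.0021085$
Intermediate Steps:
$Z{\left(o \right)} = - \frac{283}{301}$ ($Z{\left(o \right)} = 283 \left(- \frac{1}{301}\right) = - \frac{283}{301}$)
$C = 48$ ($C = \left(-6\right) \left(-8\right) = 48$)
$G{\left(A \right)} = 8 + \frac{A}{5}$
$S{\left(V,s \right)} = \frac{88 s}{5}$ ($S{\left(V,s \right)} = s \left(8 + \frac{1}{5} \cdot 48\right) = s \left(8 + \frac{48}{5}\right) = s \frac{88}{5} = \frac{88 s}{5}$)
$\frac{1}{S{\left(-249 - 66,27 \right)} + Z{\left(195 \right)}} = \frac{1}{\frac{88}{5} \cdot 27 - \frac{283}{301}} = \frac{1}{\frac{2376}{5} - \frac{283}{301}} = \frac{1}{\frac{713761}{1505}} = \frac{1505}{713761}$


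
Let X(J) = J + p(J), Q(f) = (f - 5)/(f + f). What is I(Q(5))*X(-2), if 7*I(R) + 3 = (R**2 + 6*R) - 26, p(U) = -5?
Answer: 29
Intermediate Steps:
Q(f) = (-5 + f)/(2*f) (Q(f) = (-5 + f)/((2*f)) = (-5 + f)*(1/(2*f)) = (-5 + f)/(2*f))
I(R) = -29/7 + R**2/7 + 6*R/7 (I(R) = -3/7 + ((R**2 + 6*R) - 26)/7 = -3/7 + (-26 + R**2 + 6*R)/7 = -3/7 + (-26/7 + R**2/7 + 6*R/7) = -29/7 + R**2/7 + 6*R/7)
X(J) = -5 + J (X(J) = J - 5 = -5 + J)
I(Q(5))*X(-2) = (-29/7 + ((1/2)*(-5 + 5)/5)**2/7 + 6*((1/2)*(-5 + 5)/5)/7)*(-5 - 2) = (-29/7 + ((1/2)*(1/5)*0)**2/7 + 6*((1/2)*(1/5)*0)/7)*(-7) = (-29/7 + (1/7)*0**2 + (6/7)*0)*(-7) = (-29/7 + (1/7)*0 + 0)*(-7) = (-29/7 + 0 + 0)*(-7) = -29/7*(-7) = 29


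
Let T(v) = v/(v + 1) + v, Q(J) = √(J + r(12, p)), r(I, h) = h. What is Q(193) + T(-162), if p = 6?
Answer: -25920/161 + √199 ≈ -146.89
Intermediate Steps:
Q(J) = √(6 + J) (Q(J) = √(J + 6) = √(6 + J))
T(v) = v + v/(1 + v) (T(v) = v/(1 + v) + v = v + v/(1 + v))
Q(193) + T(-162) = √(6 + 193) - 162*(2 - 162)/(1 - 162) = √199 - 162*(-160)/(-161) = √199 - 162*(-1/161)*(-160) = √199 - 25920/161 = -25920/161 + √199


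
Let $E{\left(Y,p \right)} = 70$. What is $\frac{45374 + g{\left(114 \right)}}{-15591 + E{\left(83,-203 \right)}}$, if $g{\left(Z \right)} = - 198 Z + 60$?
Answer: $- \frac{22862}{15521} \approx -1.473$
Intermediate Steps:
$g{\left(Z \right)} = 60 - 198 Z$
$\frac{45374 + g{\left(114 \right)}}{-15591 + E{\left(83,-203 \right)}} = \frac{45374 + \left(60 - 22572\right)}{-15591 + 70} = \frac{45374 + \left(60 - 22572\right)}{-15521} = \left(45374 - 22512\right) \left(- \frac{1}{15521}\right) = 22862 \left(- \frac{1}{15521}\right) = - \frac{22862}{15521}$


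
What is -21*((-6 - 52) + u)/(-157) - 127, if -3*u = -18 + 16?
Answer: -21143/157 ≈ -134.67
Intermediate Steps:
u = 2/3 (u = -(-18 + 16)/3 = -1/3*(-2) = 2/3 ≈ 0.66667)
-21*((-6 - 52) + u)/(-157) - 127 = -21*((-6 - 52) + 2/3)/(-157) - 127 = -21*(-58 + 2/3)*(-1)/157 - 127 = -(-1204)*(-1)/157 - 127 = -21*172/471 - 127 = -1204/157 - 127 = -21143/157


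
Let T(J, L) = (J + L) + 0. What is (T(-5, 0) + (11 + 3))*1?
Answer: 9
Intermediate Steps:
T(J, L) = J + L
(T(-5, 0) + (11 + 3))*1 = ((-5 + 0) + (11 + 3))*1 = (-5 + 14)*1 = 9*1 = 9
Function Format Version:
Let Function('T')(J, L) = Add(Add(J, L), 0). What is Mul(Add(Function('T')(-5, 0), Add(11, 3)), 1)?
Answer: 9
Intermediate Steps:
Function('T')(J, L) = Add(J, L)
Mul(Add(Function('T')(-5, 0), Add(11, 3)), 1) = Mul(Add(Add(-5, 0), Add(11, 3)), 1) = Mul(Add(-5, 14), 1) = Mul(9, 1) = 9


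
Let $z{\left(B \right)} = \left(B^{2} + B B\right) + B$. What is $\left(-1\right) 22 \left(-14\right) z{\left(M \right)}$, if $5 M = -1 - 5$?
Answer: $\frac{12936}{25} \approx 517.44$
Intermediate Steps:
$M = - \frac{6}{5}$ ($M = \frac{-1 - 5}{5} = \frac{1}{5} \left(-6\right) = - \frac{6}{5} \approx -1.2$)
$z{\left(B \right)} = B + 2 B^{2}$ ($z{\left(B \right)} = \left(B^{2} + B^{2}\right) + B = 2 B^{2} + B = B + 2 B^{2}$)
$\left(-1\right) 22 \left(-14\right) z{\left(M \right)} = \left(-1\right) 22 \left(-14\right) \left(- \frac{6 \left(1 + 2 \left(- \frac{6}{5}\right)\right)}{5}\right) = \left(-22\right) \left(-14\right) \left(- \frac{6 \left(1 - \frac{12}{5}\right)}{5}\right) = 308 \left(\left(- \frac{6}{5}\right) \left(- \frac{7}{5}\right)\right) = 308 \cdot \frac{42}{25} = \frac{12936}{25}$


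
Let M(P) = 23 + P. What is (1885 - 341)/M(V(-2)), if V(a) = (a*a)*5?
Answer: 1544/43 ≈ 35.907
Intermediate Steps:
V(a) = 5*a**2 (V(a) = a**2*5 = 5*a**2)
(1885 - 341)/M(V(-2)) = (1885 - 341)/(23 + 5*(-2)**2) = 1544/(23 + 5*4) = 1544/(23 + 20) = 1544/43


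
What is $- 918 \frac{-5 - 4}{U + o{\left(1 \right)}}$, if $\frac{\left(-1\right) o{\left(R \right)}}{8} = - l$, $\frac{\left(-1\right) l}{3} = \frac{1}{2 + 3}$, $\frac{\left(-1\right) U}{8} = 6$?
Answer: $- \frac{6885}{44} \approx -156.48$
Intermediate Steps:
$U = -48$ ($U = \left(-8\right) 6 = -48$)
$l = - \frac{3}{5}$ ($l = - \frac{3}{2 + 3} = - \frac{3}{5} \approx -0.6$)
$o{\left(R \right)} = - \frac{24}{5}$ ($o{\left(R \right)} = - 8 \left(\left(-1\right) \left(- \frac{3}{5}\right)\right) = \left(-8\right) \frac{3}{5} = - \frac{24}{5}$)
$- 918 \frac{-5 - 4}{U + o{\left(1 \right)}} = - 918 \frac{-5 - 4}{-48 - \frac{24}{5}} = - 918 \left(- \frac{9}{- \frac{264}{5}}\right) = - 918 \left(\left(-9\right) \left(- \frac{5}{264}\right)\right) = \left(-918\right) \frac{15}{88} = - \frac{6885}{44}$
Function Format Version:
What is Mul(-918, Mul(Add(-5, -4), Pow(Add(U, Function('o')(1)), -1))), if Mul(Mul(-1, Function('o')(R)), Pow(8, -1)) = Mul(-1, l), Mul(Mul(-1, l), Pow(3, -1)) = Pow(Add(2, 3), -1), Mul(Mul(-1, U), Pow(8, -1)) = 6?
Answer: Rational(-6885, 44) ≈ -156.48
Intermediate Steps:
U = -48 (U = Mul(-8, 6) = -48)
l = Rational(-3, 5) (l = Mul(-3, Pow(Add(2, 3), -1)) = Mul(-3, Pow(5, -1)) = Mul(-3, Rational(1, 5)) = Rational(-3, 5) ≈ -0.60000)
Function('o')(R) = Rational(-24, 5) (Function('o')(R) = Mul(-8, Mul(-1, Rational(-3, 5))) = Mul(-8, Rational(3, 5)) = Rational(-24, 5))
Mul(-918, Mul(Add(-5, -4), Pow(Add(U, Function('o')(1)), -1))) = Mul(-918, Mul(Add(-5, -4), Pow(Add(-48, Rational(-24, 5)), -1))) = Mul(-918, Mul(-9, Pow(Rational(-264, 5), -1))) = Mul(-918, Mul(-9, Rational(-5, 264))) = Mul(-918, Rational(15, 88)) = Rational(-6885, 44)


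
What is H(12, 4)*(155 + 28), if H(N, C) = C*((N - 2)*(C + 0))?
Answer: 29280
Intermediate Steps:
H(N, C) = C²*(-2 + N) (H(N, C) = C*((-2 + N)*C) = C*(C*(-2 + N)) = C²*(-2 + N))
H(12, 4)*(155 + 28) = (4²*(-2 + 12))*(155 + 28) = (16*10)*183 = 160*183 = 29280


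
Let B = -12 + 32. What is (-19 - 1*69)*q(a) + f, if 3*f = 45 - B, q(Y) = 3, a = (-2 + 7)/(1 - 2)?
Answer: -767/3 ≈ -255.67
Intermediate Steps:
B = 20
a = -5 (a = 5/(-1) = 5*(-1) = -5)
f = 25/3 (f = (45 - 1*20)/3 = (45 - 20)/3 = (⅓)*25 = 25/3 ≈ 8.3333)
(-19 - 1*69)*q(a) + f = (-19 - 1*69)*3 + 25/3 = (-19 - 69)*3 + 25/3 = -88*3 + 25/3 = -264 + 25/3 = -767/3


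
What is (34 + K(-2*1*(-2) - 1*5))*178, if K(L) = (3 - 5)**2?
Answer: 6764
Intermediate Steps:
K(L) = 4 (K(L) = (-2)**2 = 4)
(34 + K(-2*1*(-2) - 1*5))*178 = (34 + 4)*178 = 38*178 = 6764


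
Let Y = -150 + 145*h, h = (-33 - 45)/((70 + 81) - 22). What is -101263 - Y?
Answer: -4344089/43 ≈ -1.0103e+5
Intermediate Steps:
h = -26/43 (h = -78/(151 - 22) = -78/129 = -78*1/129 = -26/43 ≈ -0.60465)
Y = -10220/43 (Y = -150 + 145*(-26/43) = -150 - 3770/43 = -10220/43 ≈ -237.67)
-101263 - Y = -101263 - 1*(-10220/43) = -101263 + 10220/43 = -4344089/43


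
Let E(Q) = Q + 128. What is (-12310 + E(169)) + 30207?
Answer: 18194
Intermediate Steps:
E(Q) = 128 + Q
(-12310 + E(169)) + 30207 = (-12310 + (128 + 169)) + 30207 = (-12310 + 297) + 30207 = -12013 + 30207 = 18194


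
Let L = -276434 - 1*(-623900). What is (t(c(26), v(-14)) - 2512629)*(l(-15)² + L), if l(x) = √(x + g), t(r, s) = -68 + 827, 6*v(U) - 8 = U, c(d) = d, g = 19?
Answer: -872799468900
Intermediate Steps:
v(U) = 4/3 + U/6
t(r, s) = 759
L = 347466 (L = -276434 + 623900 = 347466)
l(x) = √(19 + x) (l(x) = √(x + 19) = √(19 + x))
(t(c(26), v(-14)) - 2512629)*(l(-15)² + L) = (759 - 2512629)*((√(19 - 15))² + 347466) = -2511870*((√4)² + 347466) = -2511870*(2² + 347466) = -2511870*(4 + 347466) = -2511870*347470 = -872799468900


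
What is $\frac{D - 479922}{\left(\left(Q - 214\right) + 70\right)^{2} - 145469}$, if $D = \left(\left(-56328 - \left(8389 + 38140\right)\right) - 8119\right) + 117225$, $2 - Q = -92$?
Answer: $\frac{473673}{142969} \approx 3.3131$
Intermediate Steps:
$Q = 94$ ($Q = 2 - -92 = 2 + 92 = 94$)
$D = 6249$ ($D = \left(\left(-56328 - 46529\right) - 8119\right) + 117225 = \left(-102857 - 8119\right) + 117225 = -110976 + 117225 = 6249$)
$\frac{D - 479922}{\left(\left(Q - 214\right) + 70\right)^{2} - 145469} = \frac{6249 - 479922}{\left(\left(94 - 214\right) + 70\right)^{2} - 145469} = - \frac{473673}{\left(-120 + 70\right)^{2} - 145469} = - \frac{473673}{\left(-50\right)^{2} - 145469} = - \frac{473673}{2500 - 145469} = - \frac{473673}{-142969} = \left(-473673\right) \left(- \frac{1}{142969}\right) = \frac{473673}{142969}$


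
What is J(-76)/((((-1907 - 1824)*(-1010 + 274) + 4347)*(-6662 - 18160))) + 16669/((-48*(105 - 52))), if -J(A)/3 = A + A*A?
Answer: -63221356951213/9648757467888 ≈ -6.5523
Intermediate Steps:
J(A) = -3*A - 3*A**2 (J(A) = -3*(A + A*A) = -3*(A + A**2) = -3*A - 3*A**2)
J(-76)/((((-1907 - 1824)*(-1010 + 274) + 4347)*(-6662 - 18160))) + 16669/((-48*(105 - 52))) = (-3*(-76)*(1 - 76))/((((-1907 - 1824)*(-1010 + 274) + 4347)*(-6662 - 18160))) + 16669/((-48*(105 - 52))) = (-3*(-76)*(-75))/(((-3731*(-736) + 4347)*(-24822))) + 16669/((-48*53)) = -17100*(-1/(24822*(2746016 + 4347))) + 16669/(-2544) = -17100/(2750363*(-24822)) + 16669*(-1/2544) = -17100/(-68269510386) - 16669/2544 = -17100*(-1/68269510386) - 16669/2544 = 950/3792750577 - 16669/2544 = -63221356951213/9648757467888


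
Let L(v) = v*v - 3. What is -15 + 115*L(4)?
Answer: 1480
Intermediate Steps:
L(v) = -3 + v² (L(v) = v² - 3 = -3 + v²)
-15 + 115*L(4) = -15 + 115*(-3 + 4²) = -15 + 115*(-3 + 16) = -15 + 115*13 = -15 + 1495 = 1480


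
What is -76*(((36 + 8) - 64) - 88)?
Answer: 8208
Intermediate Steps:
-76*(((36 + 8) - 64) - 88) = -76*((44 - 64) - 88) = -76*(-20 - 88) = -76*(-108) = 8208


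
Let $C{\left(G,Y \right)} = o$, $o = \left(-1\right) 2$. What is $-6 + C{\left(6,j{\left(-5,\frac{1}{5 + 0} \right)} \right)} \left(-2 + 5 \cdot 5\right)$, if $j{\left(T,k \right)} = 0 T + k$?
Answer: $-52$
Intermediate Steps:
$o = -2$
$j{\left(T,k \right)} = k$ ($j{\left(T,k \right)} = 0 + k = k$)
$C{\left(G,Y \right)} = -2$
$-6 + C{\left(6,j{\left(-5,\frac{1}{5 + 0} \right)} \right)} \left(-2 + 5 \cdot 5\right) = -6 - 2 \left(-2 + 5 \cdot 5\right) = -6 - 2 \left(-2 + 25\right) = -6 - 46 = -52$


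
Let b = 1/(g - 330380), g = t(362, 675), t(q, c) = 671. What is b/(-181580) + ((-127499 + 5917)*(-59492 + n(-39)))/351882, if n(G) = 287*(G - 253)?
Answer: 173840480718162635287/3511111451222340 ≈ 49512.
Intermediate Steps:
g = 671
b = -1/329709 (b = 1/(671 - 330380) = 1/(-329709) = -1/329709 ≈ -3.0330e-6)
n(G) = -72611 + 287*G (n(G) = 287*(-253 + G) = -72611 + 287*G)
b/(-181580) + ((-127499 + 5917)*(-59492 + n(-39)))/351882 = -1/329709/(-181580) + ((-127499 + 5917)*(-59492 + (-72611 + 287*(-39))))/351882 = -1/329709*(-1/181580) - 121582*(-59492 + (-72611 - 11193))*(1/351882) = 1/59868560220 - 121582*(-59492 - 83804)*(1/351882) = 1/59868560220 - 121582*(-143296)*(1/351882) = 1/59868560220 + 17422214272*(1/351882) = 1/59868560220 + 8711107136/175941 = 173840480718162635287/3511111451222340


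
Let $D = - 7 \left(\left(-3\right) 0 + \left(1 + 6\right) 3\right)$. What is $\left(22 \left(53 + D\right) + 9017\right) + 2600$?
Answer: $9549$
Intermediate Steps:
$D = -147$ ($D = - 7 \left(0 + 7 \cdot 3\right) = - 7 \left(0 + 21\right) = \left(-7\right) 21 = -147$)
$\left(22 \left(53 + D\right) + 9017\right) + 2600 = \left(22 \left(53 - 147\right) + 9017\right) + 2600 = \left(22 \left(-94\right) + 9017\right) + 2600 = \left(-2068 + 9017\right) + 2600 = 6949 + 2600 = 9549$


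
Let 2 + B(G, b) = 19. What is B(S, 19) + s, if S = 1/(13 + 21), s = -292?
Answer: -275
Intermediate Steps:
S = 1/34 ≈ 0.029412
B(G, b) = 17 (B(G, b) = -2 + 19 = 17)
B(S, 19) + s = 17 - 292 = -275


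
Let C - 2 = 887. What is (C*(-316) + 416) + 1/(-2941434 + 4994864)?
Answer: -576003542439/2053430 ≈ -2.8051e+5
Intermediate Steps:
C = 889 (C = 2 + 887 = 889)
(C*(-316) + 416) + 1/(-2941434 + 4994864) = (889*(-316) + 416) + 1/(-2941434 + 4994864) = (-280924 + 416) + 1/2053430 = -280508 + 1/2053430 = -576003542439/2053430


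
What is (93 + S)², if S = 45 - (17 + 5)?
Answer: 13456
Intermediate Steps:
S = 23 (S = 45 - 1*22 = 45 - 22 = 23)
(93 + S)² = (93 + 23)² = 116² = 13456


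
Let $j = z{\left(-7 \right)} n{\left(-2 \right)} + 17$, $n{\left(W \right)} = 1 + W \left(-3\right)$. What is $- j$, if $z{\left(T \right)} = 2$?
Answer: $-31$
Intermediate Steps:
$n{\left(W \right)} = 1 - 3 W$
$j = 31$ ($j = 2 \left(1 - -6\right) + 17 = 2 \left(1 + 6\right) + 17 = 2 \cdot 7 + 17 = 14 + 17 = 31$)
$- j = \left(-1\right) 31 = -31$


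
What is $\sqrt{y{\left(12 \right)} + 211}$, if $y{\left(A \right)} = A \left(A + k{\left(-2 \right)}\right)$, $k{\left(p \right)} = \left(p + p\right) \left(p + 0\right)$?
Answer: $\sqrt{451} \approx 21.237$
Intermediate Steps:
$k{\left(p \right)} = 2 p^{2}$ ($k{\left(p \right)} = 2 p p = 2 p^{2}$)
$y{\left(A \right)} = A \left(8 + A\right)$ ($y{\left(A \right)} = A \left(A + 2 \left(-2\right)^{2}\right) = A \left(A + 2 \cdot 4\right) = A \left(A + 8\right) = A \left(8 + A\right)$)
$\sqrt{y{\left(12 \right)} + 211} = \sqrt{12 \left(8 + 12\right) + 211} = \sqrt{12 \cdot 20 + 211} = \sqrt{240 + 211} = \sqrt{451}$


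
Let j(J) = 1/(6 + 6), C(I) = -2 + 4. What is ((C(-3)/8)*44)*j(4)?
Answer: 11/12 ≈ 0.91667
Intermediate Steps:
C(I) = 2
j(J) = 1/12
((C(-3)/8)*44)*j(4) = ((2/8)*44)*(1/12) = ((2*(1/8))*44)*(1/12) = ((1/4)*44)*(1/12) = 11*(1/12) = 11/12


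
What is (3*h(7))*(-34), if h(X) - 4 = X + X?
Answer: -1836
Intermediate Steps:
h(X) = 4 + 2*X (h(X) = 4 + (X + X) = 4 + 2*X)
(3*h(7))*(-34) = (3*(4 + 2*7))*(-34) = (3*(4 + 14))*(-34) = (3*18)*(-34) = 54*(-34) = -1836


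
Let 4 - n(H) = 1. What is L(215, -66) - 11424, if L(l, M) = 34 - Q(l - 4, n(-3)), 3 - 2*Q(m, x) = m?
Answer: -11286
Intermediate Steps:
n(H) = 3 (n(H) = 4 - 1*1 = 4 - 1 = 3)
Q(m, x) = 3/2 - m/2
L(l, M) = 61/2 + l/2 (L(l, M) = 34 - (3/2 - (l - 4)/2) = 34 - (3/2 - (-4 + l)/2) = 34 - (3/2 + (2 - l/2)) = 34 - (7/2 - l/2) = 34 + (-7/2 + l/2) = 61/2 + l/2)
L(215, -66) - 11424 = (61/2 + (1/2)*215) - 11424 = (61/2 + 215/2) - 11424 = 138 - 11424 = -11286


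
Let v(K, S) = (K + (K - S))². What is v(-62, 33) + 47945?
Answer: 72594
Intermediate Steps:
v(K, S) = (-S + 2*K)²
v(-62, 33) + 47945 = (-1*33 + 2*(-62))² + 47945 = (-33 - 124)² + 47945 = (-157)² + 47945 = 24649 + 47945 = 72594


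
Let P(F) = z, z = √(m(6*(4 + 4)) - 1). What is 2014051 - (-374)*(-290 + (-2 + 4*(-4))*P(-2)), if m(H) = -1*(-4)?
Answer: 1905591 - 6732*√3 ≈ 1.8939e+6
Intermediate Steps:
m(H) = 4
z = √3 (z = √(4 - 1) = √3 ≈ 1.7320)
P(F) = √3
2014051 - (-374)*(-290 + (-2 + 4*(-4))*P(-2)) = 2014051 - (-374)*(-290 + (-2 + 4*(-4))*√3) = 2014051 - (-374)*(-290 + (-2 - 16)*√3) = 2014051 - (-374)*(-290 - 18*√3) = 2014051 - (108460 + 6732*√3) = 2014051 + (-108460 - 6732*√3) = 1905591 - 6732*√3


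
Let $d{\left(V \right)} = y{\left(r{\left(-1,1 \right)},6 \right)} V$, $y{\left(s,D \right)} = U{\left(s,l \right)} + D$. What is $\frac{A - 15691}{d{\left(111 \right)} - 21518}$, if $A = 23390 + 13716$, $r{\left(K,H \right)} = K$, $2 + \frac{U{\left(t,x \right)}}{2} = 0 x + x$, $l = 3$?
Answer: $- \frac{4283}{4126} \approx -1.0381$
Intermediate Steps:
$U{\left(t,x \right)} = -4 + 2 x$ ($U{\left(t,x \right)} = -4 + 2 \left(0 x + x\right) = -4 + 2 \left(0 + x\right) = -4 + 2 x$)
$y{\left(s,D \right)} = 2 + D$ ($y{\left(s,D \right)} = \left(-4 + 2 \cdot 3\right) + D = \left(-4 + 6\right) + D = 2 + D$)
$A = 37106$
$d{\left(V \right)} = 8 V$ ($d{\left(V \right)} = \left(2 + 6\right) V = 8 V$)
$\frac{A - 15691}{d{\left(111 \right)} - 21518} = \frac{37106 - 15691}{8 \cdot 111 - 21518} = \frac{21415}{888 - 21518} = \frac{21415}{-20630} = 21415 \left(- \frac{1}{20630}\right) = - \frac{4283}{4126}$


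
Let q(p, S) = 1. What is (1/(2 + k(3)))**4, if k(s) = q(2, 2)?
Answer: 1/81 ≈ 0.012346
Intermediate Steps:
k(s) = 1
(1/(2 + k(3)))**4 = (1/(2 + 1))**4 = (1/3)**4 = 1/81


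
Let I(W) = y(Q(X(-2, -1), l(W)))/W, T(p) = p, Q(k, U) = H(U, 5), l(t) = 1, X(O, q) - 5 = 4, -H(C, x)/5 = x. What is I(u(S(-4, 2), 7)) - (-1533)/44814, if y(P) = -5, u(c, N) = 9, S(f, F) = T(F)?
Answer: -10013/19206 ≈ -0.52135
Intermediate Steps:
H(C, x) = -5*x
X(O, q) = 9 (X(O, q) = 5 + 4 = 9)
Q(k, U) = -25 (Q(k, U) = -5*5 = -25)
S(f, F) = F
I(W) = -5/W
I(u(S(-4, 2), 7)) - (-1533)/44814 = -5/9 - (-1533)/44814 = -5*⅑ - (-1533)/44814 = -5/9 - 1*(-73/2134) = -5/9 + 73/2134 = -10013/19206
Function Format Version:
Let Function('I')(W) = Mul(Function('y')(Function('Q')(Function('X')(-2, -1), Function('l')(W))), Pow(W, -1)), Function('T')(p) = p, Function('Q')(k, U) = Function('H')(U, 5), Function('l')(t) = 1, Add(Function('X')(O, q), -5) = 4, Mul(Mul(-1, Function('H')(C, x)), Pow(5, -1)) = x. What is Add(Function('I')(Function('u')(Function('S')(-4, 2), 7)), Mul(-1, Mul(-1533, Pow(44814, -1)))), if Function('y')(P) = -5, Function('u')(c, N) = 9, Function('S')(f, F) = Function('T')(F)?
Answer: Rational(-10013, 19206) ≈ -0.52135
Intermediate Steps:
Function('H')(C, x) = Mul(-5, x)
Function('X')(O, q) = 9 (Function('X')(O, q) = Add(5, 4) = 9)
Function('Q')(k, U) = -25 (Function('Q')(k, U) = Mul(-5, 5) = -25)
Function('S')(f, F) = F
Function('I')(W) = Mul(-5, Pow(W, -1))
Add(Function('I')(Function('u')(Function('S')(-4, 2), 7)), Mul(-1, Mul(-1533, Pow(44814, -1)))) = Add(Mul(-5, Pow(9, -1)), Mul(-1, Mul(-1533, Pow(44814, -1)))) = Add(Mul(-5, Rational(1, 9)), Mul(-1, Mul(-1533, Rational(1, 44814)))) = Add(Rational(-5, 9), Mul(-1, Rational(-73, 2134))) = Add(Rational(-5, 9), Rational(73, 2134)) = Rational(-10013, 19206)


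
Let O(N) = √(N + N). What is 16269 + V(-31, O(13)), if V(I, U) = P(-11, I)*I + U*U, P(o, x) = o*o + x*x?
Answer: -17247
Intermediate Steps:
P(o, x) = o² + x²
O(N) = √2*√N (O(N) = √(2*N) = √2*√N)
V(I, U) = U² + I*(121 + I²) (V(I, U) = ((-11)² + I²)*I + U*U = (121 + I²)*I + U² = I*(121 + I²) + U² = U² + I*(121 + I²))
16269 + V(-31, O(13)) = 16269 + ((√2*√13)² - 31*(121 + (-31)²)) = 16269 + ((√26)² - 31*(121 + 961)) = 16269 + (26 - 31*1082) = 16269 + (26 - 33542) = 16269 - 33516 = -17247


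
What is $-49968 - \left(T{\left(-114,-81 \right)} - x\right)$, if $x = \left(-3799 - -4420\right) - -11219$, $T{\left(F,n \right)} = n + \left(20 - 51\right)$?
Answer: $-38016$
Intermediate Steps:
$T{\left(F,n \right)} = -31 + n$ ($T{\left(F,n \right)} = n - 31 = -31 + n$)
$x = 11840$ ($x = \left(-3799 + 4420\right) + 11219 = 621 + 11219 = 11840$)
$-49968 - \left(T{\left(-114,-81 \right)} - x\right) = -49968 - \left(\left(-31 - 81\right) - 11840\right) = -49968 - \left(-112 - 11840\right) = -49968 - -11952 = -49968 + 11952 = -38016$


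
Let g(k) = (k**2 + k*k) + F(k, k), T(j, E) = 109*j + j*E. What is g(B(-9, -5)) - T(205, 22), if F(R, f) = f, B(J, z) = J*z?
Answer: -22760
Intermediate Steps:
T(j, E) = 109*j + E*j
g(k) = k + 2*k**2 (g(k) = (k**2 + k*k) + k = (k**2 + k**2) + k = 2*k**2 + k = k + 2*k**2)
g(B(-9, -5)) - T(205, 22) = (-9*(-5))*(1 + 2*(-9*(-5))) - 205*(109 + 22) = 45*(1 + 2*45) - 205*131 = 45*(1 + 90) - 1*26855 = 45*91 - 26855 = 4095 - 26855 = -22760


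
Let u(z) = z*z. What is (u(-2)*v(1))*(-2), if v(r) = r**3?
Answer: -8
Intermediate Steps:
u(z) = z**2
(u(-2)*v(1))*(-2) = ((-2)**2*1**3)*(-2) = (4*1)*(-2) = 4*(-2) = -8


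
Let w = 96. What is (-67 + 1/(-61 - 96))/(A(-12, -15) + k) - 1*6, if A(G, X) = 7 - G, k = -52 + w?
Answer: -69866/9891 ≈ -7.0636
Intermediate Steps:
k = 44 (k = -52 + 96 = 44)
(-67 + 1/(-61 - 96))/(A(-12, -15) + k) - 1*6 = (-67 + 1/(-61 - 96))/((7 - 1*(-12)) + 44) - 1*6 = (-67 + 1/(-157))/((7 + 12) + 44) - 6 = (-67 - 1/157)/(19 + 44) - 6 = -10520/157/63 - 6 = -10520/157*1/63 - 6 = -10520/9891 - 6 = -69866/9891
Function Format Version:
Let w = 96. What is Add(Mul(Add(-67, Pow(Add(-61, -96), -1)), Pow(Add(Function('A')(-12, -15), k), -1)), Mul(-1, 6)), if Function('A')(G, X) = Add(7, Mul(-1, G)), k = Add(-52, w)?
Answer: Rational(-69866, 9891) ≈ -7.0636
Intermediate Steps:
k = 44 (k = Add(-52, 96) = 44)
Add(Mul(Add(-67, Pow(Add(-61, -96), -1)), Pow(Add(Function('A')(-12, -15), k), -1)), Mul(-1, 6)) = Add(Mul(Add(-67, Pow(Add(-61, -96), -1)), Pow(Add(Add(7, Mul(-1, -12)), 44), -1)), Mul(-1, 6)) = Add(Mul(Add(-67, Pow(-157, -1)), Pow(Add(Add(7, 12), 44), -1)), -6) = Add(Mul(Add(-67, Rational(-1, 157)), Pow(Add(19, 44), -1)), -6) = Add(Mul(Rational(-10520, 157), Pow(63, -1)), -6) = Add(Mul(Rational(-10520, 157), Rational(1, 63)), -6) = Add(Rational(-10520, 9891), -6) = Rational(-69866, 9891)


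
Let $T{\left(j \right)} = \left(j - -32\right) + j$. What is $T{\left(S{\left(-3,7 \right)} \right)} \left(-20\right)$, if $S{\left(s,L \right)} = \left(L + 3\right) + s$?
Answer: $-920$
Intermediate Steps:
$S{\left(s,L \right)} = 3 + L + s$ ($S{\left(s,L \right)} = \left(3 + L\right) + s = 3 + L + s$)
$T{\left(j \right)} = 32 + 2 j$ ($T{\left(j \right)} = \left(j + 32\right) + j = \left(32 + j\right) + j = 32 + 2 j$)
$T{\left(S{\left(-3,7 \right)} \right)} \left(-20\right) = \left(32 + 2 \left(3 + 7 - 3\right)\right) \left(-20\right) = \left(32 + 2 \cdot 7\right) \left(-20\right) = \left(32 + 14\right) \left(-20\right) = 46 \left(-20\right) = -920$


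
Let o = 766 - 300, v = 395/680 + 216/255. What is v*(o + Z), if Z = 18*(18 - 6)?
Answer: 331111/340 ≈ 973.86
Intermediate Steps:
v = 971/680 (v = 395*(1/680) + 216*(1/255) = 79/136 + 72/85 = 971/680 ≈ 1.4279)
Z = 216 (Z = 18*12 = 216)
o = 466
v*(o + Z) = 971*(466 + 216)/680 = (971/680)*682 = 331111/340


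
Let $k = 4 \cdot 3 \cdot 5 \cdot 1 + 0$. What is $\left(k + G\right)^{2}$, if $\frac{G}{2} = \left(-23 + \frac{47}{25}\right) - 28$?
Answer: $\frac{913936}{625} \approx 1462.3$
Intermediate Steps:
$k = 60$ ($k = 12 \cdot 5 \cdot 1 + 0 = 60 \cdot 1 + 0 = 60 + 0 = 60$)
$G = - \frac{2456}{25}$ ($G = 2 \left(\left(-23 + \frac{47}{25}\right) - 28\right) = 2 \left(- \frac{528}{25} - 28\right) = 2 \left(- \frac{1228}{25}\right) = - \frac{2456}{25} \approx -98.24$)
$\left(k + G\right)^{2} = \left(60 - \frac{2456}{25}\right)^{2} = \left(- \frac{956}{25}\right)^{2} = \frac{913936}{625}$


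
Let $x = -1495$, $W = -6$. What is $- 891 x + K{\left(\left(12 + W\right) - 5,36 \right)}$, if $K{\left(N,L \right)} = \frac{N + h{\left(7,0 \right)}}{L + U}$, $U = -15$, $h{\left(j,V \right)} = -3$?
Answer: $\frac{27972943}{21} \approx 1.332 \cdot 10^{6}$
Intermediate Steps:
$K{\left(N,L \right)} = \frac{-3 + N}{-15 + L}$ ($K{\left(N,L \right)} = \frac{N - 3}{L - 15} = \frac{-3 + N}{-15 + L}$)
$- 891 x + K{\left(\left(12 + W\right) - 5,36 \right)} = \left(-891\right) \left(-1495\right) + \frac{-3 + \left(\left(12 - 6\right) - 5\right)}{-15 + 36} = 1332045 + \frac{-3 + \left(6 - 5\right)}{21} = 1332045 + \frac{-3 + 1}{21} = 1332045 + \frac{1}{21} \left(-2\right) = 1332045 - \frac{2}{21} = \frac{27972943}{21}$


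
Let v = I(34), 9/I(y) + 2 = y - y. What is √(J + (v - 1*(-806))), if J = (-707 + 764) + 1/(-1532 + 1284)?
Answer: √13200234/124 ≈ 29.300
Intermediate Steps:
I(y) = -9/2 (I(y) = 9/(-2 + (y - y)) = 9/(-2 + 0) = 9/(-2) = 9*(-½) = -9/2)
v = -9/2 ≈ -4.5000
J = 14135/248 (J = 57 + 1/(-248) = 57 - 1/248 = 14135/248 ≈ 56.996)
√(J + (v - 1*(-806))) = √(14135/248 + (-9/2 - 1*(-806))) = √(14135/248 + (-9/2 + 806)) = √(14135/248 + 1603/2) = √(212907/248) = √13200234/124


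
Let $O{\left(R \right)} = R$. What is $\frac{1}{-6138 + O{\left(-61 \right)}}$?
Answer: $- \frac{1}{6199} \approx -0.00016132$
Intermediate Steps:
$\frac{1}{-6138 + O{\left(-61 \right)}} = \frac{1}{-6138 - 61} = \frac{1}{-6199} = - \frac{1}{6199}$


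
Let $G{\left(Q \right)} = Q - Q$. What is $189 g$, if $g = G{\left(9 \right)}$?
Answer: $0$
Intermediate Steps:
$G{\left(Q \right)} = 0$
$g = 0$
$189 g = 189 \cdot 0 = 0$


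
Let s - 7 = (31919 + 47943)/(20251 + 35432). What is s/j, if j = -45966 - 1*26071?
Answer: -469643/4011236271 ≈ -0.00011708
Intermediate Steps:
j = -72037 (j = -45966 - 26071 = -72037)
s = 469643/55683 (s = 7 + (31919 + 47943)/(20251 + 35432) = 7 + 79862/55683 = 469643/55683 ≈ 8.4342)
s/j = (469643/55683)/(-72037) = (469643/55683)*(-1/72037) = -469643/4011236271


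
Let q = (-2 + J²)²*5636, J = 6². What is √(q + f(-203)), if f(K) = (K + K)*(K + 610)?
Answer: √9436956054 ≈ 97144.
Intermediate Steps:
J = 36
f(K) = 2*K*(610 + K) (f(K) = (2*K)*(610 + K) = 2*K*(610 + K))
q = 9437121296 (q = (-2 + 36²)²*5636 = (-2 + 1296)²*5636 = 1294²*5636 = 1674436*5636 = 9437121296)
√(q + f(-203)) = √(9437121296 + 2*(-203)*(610 - 203)) = √(9437121296 + 2*(-203)*407) = √(9437121296 - 165242) = √9436956054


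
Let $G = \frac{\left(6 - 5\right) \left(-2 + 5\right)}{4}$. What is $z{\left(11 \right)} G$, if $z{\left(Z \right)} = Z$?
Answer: $\frac{33}{4} \approx 8.25$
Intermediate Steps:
$G = \frac{3}{4}$ ($G = 1 \cdot 3 \cdot \frac{1}{4} = 3 \cdot \frac{1}{4} = \frac{3}{4} \approx 0.75$)
$z{\left(11 \right)} G = 11 \cdot \frac{3}{4} = \frac{33}{4}$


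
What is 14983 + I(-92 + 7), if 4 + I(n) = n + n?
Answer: 14809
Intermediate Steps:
I(n) = -4 + 2*n (I(n) = -4 + (n + n) = -4 + 2*n)
14983 + I(-92 + 7) = 14983 + (-4 + 2*(-92 + 7)) = 14983 + (-4 + 2*(-85)) = 14983 + (-4 - 170) = 14983 - 174 = 14809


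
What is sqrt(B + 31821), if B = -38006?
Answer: I*sqrt(6185) ≈ 78.645*I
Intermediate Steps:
sqrt(B + 31821) = sqrt(-38006 + 31821) = sqrt(-6185) = I*sqrt(6185)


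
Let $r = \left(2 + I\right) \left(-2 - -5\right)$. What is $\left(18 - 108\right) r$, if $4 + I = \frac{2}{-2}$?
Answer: $810$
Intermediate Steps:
$I = -5$ ($I = -4 + \frac{2}{-2} = -4 + 2 \left(- \frac{1}{2}\right) = -4 - 1 = -5$)
$r = -9$ ($r = \left(2 - 5\right) \left(-2 - -5\right) = - 3 \left(-2 + 5\right) = \left(-3\right) 3 = -9$)
$\left(18 - 108\right) r = \left(18 - 108\right) \left(-9\right) = \left(-90\right) \left(-9\right) = 810$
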